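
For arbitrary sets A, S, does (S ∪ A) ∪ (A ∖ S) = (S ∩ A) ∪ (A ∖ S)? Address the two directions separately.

The sets are not equal: only the reverse inclusion holds.

Forward inclusion. This inclusion fails. Take A = ∅, S = {1}; then 1 ∈ (S ∪ A) ∪ (A ∖ S) but 1 ∉ (S ∩ A) ∪ (A ∖ S).

Reverse inclusion. Let x ∈ (S ∩ A) ∪ (A ∖ S). Then either x ∈ A and x ∉ S; or x ∈ A ∩ S. In each case x ∈ (S ∪ A) ∪ (A ∖ S), so (S ∩ A) ∪ (A ∖ S) ⊆ (S ∪ A) ∪ (A ∖ S).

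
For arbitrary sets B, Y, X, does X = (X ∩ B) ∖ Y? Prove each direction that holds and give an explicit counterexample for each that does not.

(⊆) fails; (⊇) holds.

(⊇) Let x ∈ (X ∩ B) ∖ Y. Then x ∈ B ∩ X and x ∉ Y, from which x ∈ X.

(⊆) This inclusion fails. Take B = ∅, Y = ∅, X = {1}; then 1 ∈ X but 1 ∉ (X ∩ B) ∖ Y.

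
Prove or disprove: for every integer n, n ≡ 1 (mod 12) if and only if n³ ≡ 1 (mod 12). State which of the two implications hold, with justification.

The biconditional holds.

(⇒) Suppose n ≡ 1 (mod 12). Write n = 12j + 1. Then (12j + 1)³ = 1728j³ + 432j² + 36j + 1 = 12(144j³ + 36j² + 3j) + 1, so n³ ≡ 1 (mod 12).

(⇐) For the converse, argue contrapositively. If n ≢ 1 (mod 12), then n is congruent to one of 0, 2, 3, 4, 5, 6, 7, 8, 9, 10, 11 modulo 12, and these give n³ ≡ 0, 8, 3, 4, 5, 0, 7, 8, 9, 4, 11 respectively — never 1.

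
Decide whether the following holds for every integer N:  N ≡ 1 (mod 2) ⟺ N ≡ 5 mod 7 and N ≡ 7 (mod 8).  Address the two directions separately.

(⟹) This fails: N = 1 gives 1 ≡ 1 (mod 2) but 1 ≡ 1 (mod 7), so the conjunction on the right does not hold.

(⟸) Conversely, if N ≡ 5 (mod 7) and N ≡ 7 (mod 8), then by the Chinese remainder theorem N ≡ 47 (mod 56). Since 47 ≡ 1 (mod 2) and 2 ∣ 56, we get N ≡ 1 (mod 2).

Only the converse holds.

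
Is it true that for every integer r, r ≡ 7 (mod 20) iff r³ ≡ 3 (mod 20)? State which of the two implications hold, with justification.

[⇒] Suppose r ≡ 7 (mod 20). Write r = 20j + 7. Then (20j + 7)³ = 8000j³ + 8400j² + 2940j + 343 = 20(400j³ + 420j² + 147j + 17) + 3, so r³ ≡ 3 (mod 20).

[⇐] Conversely, suppose r³ ≡ 3 (mod 20). The only residue r in {0, …, 19} with r³ ≡ 3 (mod 20) is r = 7, so r ≡ 7 (mod 20).

Both directions hold; the statement is true.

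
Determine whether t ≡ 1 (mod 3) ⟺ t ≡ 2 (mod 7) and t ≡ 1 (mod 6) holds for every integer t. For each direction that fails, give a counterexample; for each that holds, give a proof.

[⇒] This fails: t = 1 gives 1 ≡ 1 (mod 3) but 1 ≡ 1 (mod 7), so the conjunction on the right does not hold.

[⇐] Conversely, if t ≡ 2 (mod 7) and t ≡ 1 (mod 6), then by the Chinese remainder theorem t ≡ 37 (mod 42). Since 37 ≡ 1 (mod 3) and 3 ∣ 42, we get t ≡ 1 (mod 3).

Not equivalent: only (⇐) holds.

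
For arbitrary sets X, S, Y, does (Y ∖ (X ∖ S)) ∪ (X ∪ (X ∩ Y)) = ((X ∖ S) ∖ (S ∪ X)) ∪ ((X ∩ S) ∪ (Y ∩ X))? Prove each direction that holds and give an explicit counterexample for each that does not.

(⊇) Let x ∈ ((X ∖ S) ∖ (S ∪ X)) ∪ ((X ∩ S) ∪ (Y ∩ X)). Then either x ∈ X ∩ S and x ∉ Y; or x ∈ X ∩ Y and x ∉ S; or x ∈ X ∩ S ∩ Y. In each case x ∈ (Y ∖ (X ∖ S)) ∪ (X ∪ (X ∩ Y)), so ((X ∖ S) ∖ (S ∪ X)) ∪ ((X ∩ S) ∪ (Y ∩ X)) ⊆ (Y ∖ (X ∖ S)) ∪ (X ∪ (X ∩ Y)).

(⊆) This inclusion fails. Take X = {1}, S = ∅, Y = ∅; then 1 ∈ (Y ∖ (X ∖ S)) ∪ (X ∪ (X ∩ Y)) but 1 ∉ ((X ∖ S) ∖ (S ∪ X)) ∪ ((X ∩ S) ∪ (Y ∩ X)).

The sets are not equal: only the reverse inclusion holds.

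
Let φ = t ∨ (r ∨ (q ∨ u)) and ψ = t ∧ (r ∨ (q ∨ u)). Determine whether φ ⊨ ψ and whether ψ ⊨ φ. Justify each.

(⇒) This fails. Under q = T, u = F, r = F, t = F, the left side is true but the right side is false.

(⇐) Assume the antecedent. If t is true, t ∨ (r ∨ (q ∨ u)) reduces to true regardless of the other variables. If t is false, the antecedent cannot hold. Either way t ∨ (r ∨ (q ∨ u)) holds.

Not equivalent: only (⇐) holds.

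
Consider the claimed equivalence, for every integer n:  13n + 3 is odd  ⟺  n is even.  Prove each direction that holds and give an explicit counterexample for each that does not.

(⟸) Suppose n is even; write n = 2j. Then 13n + 3 = 13·(2j) + 3 = 2·13j + 3, which is odd.

(⟹) Suppose 13n + 3 is odd. Since 13 is odd, 13n and n have the same parity, so 13n + 3 ≡ n + 3 (mod 2). As 3 is odd, 13n + 3 is odd exactly when n is even. Thus n is even.

Both directions hold.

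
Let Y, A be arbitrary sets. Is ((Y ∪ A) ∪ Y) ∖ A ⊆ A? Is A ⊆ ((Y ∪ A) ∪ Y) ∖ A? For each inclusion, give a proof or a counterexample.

Forward inclusion. This inclusion fails. Take Y = {1}, A = ∅; then 1 ∈ ((Y ∪ A) ∪ Y) ∖ A but 1 ∉ A.

Reverse inclusion. This inclusion fails. Take Y = ∅, A = {1}; then 1 ∈ A but 1 ∉ ((Y ∪ A) ∪ Y) ∖ A.

(⊆) fails and (⊇) fails.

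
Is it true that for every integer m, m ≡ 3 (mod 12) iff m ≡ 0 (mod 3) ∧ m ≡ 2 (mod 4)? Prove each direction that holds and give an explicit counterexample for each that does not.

(⇒) fails and (⇐) fails.

[⇒] This fails: m = 3 gives 3 ≡ 3 (mod 12) but 3 ≡ 3 (mod 4), so the conjunction on the right does not hold.

[⇐] This fails: m = 6 satisfies both congruences on the right (6 ≡ 0 mod 3 and 6 ≡ 2 mod 4) yet 6 ≡ 6 (mod 12), not 3.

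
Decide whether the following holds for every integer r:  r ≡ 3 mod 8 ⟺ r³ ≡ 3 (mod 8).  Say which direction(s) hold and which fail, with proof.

[⇒] Suppose r ≡ 3 mod 8. Write r = 8j + 3. Then (8j + 3)³ = 512j³ + 576j² + 216j + 27 = 8(64j³ + 72j² + 27j + 3) + 3, so r³ ≡ 3 (mod 8).

[⇐] Conversely, suppose r³ ≡ 3 (mod 8). The only residue r in {0, …, 7} with r³ ≡ 3 (mod 8) is r = 3, so r ≡ 3 (mod 8).

Both directions hold.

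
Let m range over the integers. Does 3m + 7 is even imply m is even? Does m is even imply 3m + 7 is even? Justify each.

Both directions fail.

[⇒] This fails: m = 7 gives 3m + 7 = 28, which is even, but 7 is odd, not even.

[⇐] This also fails: m = 4 is even, but 3m + 7 = 19 is odd, not even.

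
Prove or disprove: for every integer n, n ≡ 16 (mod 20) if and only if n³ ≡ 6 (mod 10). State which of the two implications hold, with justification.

(→) Suppose n ≡ 16 (mod 20). Then n³ ≡ 16³ = 4096 (mod 20), and since 10 ∣ 20, also n³ ≡ 6 (mod 10).

(←) This fails: take n = 6. Then 6³ = 216 ≡ 6 (mod 10), yet 6 ≡ 6 (mod 20), not 16.

The forward direction holds; the converse fails.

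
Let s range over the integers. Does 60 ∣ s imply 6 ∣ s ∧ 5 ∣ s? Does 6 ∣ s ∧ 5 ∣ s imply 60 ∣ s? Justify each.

(⇒) holds; (⇐) fails.

(→) If 60 ∣ s, write s = 60q. Since 60 = 10·6, s = 6·(10q), so 6 ∣ s; and since 60 = 12·5, s = 5·(12q), so 5 ∣ s.

(←) This fails: take s = 30. Both 6 ∣ 30 and 5 ∣ 30, yet 30 is not a multiple of 60 (since 30 = 0·60 + 30), so 60 ∤ 30.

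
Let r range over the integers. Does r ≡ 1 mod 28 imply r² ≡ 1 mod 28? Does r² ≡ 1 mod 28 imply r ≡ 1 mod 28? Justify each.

(⇒) Suppose r ≡ 1 mod 28. Write r = 28j + 1. Then (28j + 1)² = 784j² + 56j + 1 = 28(28j² + 2j) + 1, so r² ≡ 1 (mod 28).

(⇐) This fails: take r = 13. Then 13² = 169 ≡ 1 (mod 28), yet 13 ≡ 13 (mod 28), not 1.

Not equivalent: only (⇒) holds.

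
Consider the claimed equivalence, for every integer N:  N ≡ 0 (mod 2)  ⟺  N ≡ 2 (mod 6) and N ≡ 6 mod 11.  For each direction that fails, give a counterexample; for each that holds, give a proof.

(⟹) This fails: N = 0 gives 0 ≡ 0 (mod 2) but 0 ≡ 0 (mod 6), so the conjunction on the right does not hold.

(⟸) Conversely, if N ≡ 2 (mod 6) and N ≡ 6 (mod 11), then by the Chinese remainder theorem N ≡ 50 (mod 66). Since 50 ≡ 0 (mod 2) and 2 ∣ 66, we get N ≡ 0 (mod 2).

The forward direction fails; the converse holds.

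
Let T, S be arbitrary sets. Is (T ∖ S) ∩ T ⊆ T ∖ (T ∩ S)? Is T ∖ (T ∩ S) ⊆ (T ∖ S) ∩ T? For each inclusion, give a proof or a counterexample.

Both inclusions hold.

(⟹) Let x ∈ (T ∖ S) ∩ T. Then x ∈ T and x ∉ S, from which x ∈ T ∖ (T ∩ S).

(⟸) Let x ∈ T ∖ (T ∩ S). Then x ∈ T and x ∉ S, from which x ∈ (T ∖ S) ∩ T.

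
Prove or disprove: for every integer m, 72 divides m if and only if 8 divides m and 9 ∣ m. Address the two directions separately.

(→) If 72 ∣ m, write m = 72q. Since 72 = 9·8, m = 8·(9q), so 8 ∣ m; and since 72 = 8·9, m = 9·(8q), so 9 ∣ m.

(←) Suppose 8 ∣ m and 9 ∣ m. Any common multiple of 8 and 9 is a multiple of their lcm; here gcd(8, 9) = 1, so lcm(8, 9) = 8·9 = 72, so 72 ∣ m.

Both implications hold.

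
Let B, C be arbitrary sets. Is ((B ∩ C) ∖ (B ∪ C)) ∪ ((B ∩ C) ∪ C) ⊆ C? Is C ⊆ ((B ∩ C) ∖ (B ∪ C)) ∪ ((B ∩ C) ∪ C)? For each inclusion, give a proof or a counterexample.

The two sets are equal.

(⊆) Let x ∈ ((B ∩ C) ∖ (B ∪ C)) ∪ ((B ∩ C) ∪ C). Then either x ∈ C and x ∉ B; or x ∈ B ∩ C. In each case x ∈ C, so ((B ∩ C) ∖ (B ∪ C)) ∪ ((B ∩ C) ∪ C) ⊆ C.

(⊇) Let x ∈ C. Then either x ∈ C and x ∉ B; or x ∈ B ∩ C. In each case x ∈ ((B ∩ C) ∖ (B ∪ C)) ∪ ((B ∩ C) ∪ C), so C ⊆ ((B ∩ C) ∖ (B ∪ C)) ∪ ((B ∩ C) ∪ C).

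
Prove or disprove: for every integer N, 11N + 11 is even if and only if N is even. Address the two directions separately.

(⇒) This fails: N = 1 gives 11N + 11 = 22, which is even, but 1 is odd, not even.

(⇐) This also fails: N = 0 is even, but 11N + 11 = 11 is odd, not even.

Neither implication holds.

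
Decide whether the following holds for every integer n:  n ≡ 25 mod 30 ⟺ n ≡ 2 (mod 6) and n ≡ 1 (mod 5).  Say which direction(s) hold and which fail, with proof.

Neither direction holds.

(⟹) This fails: n = 25 gives 25 ≡ 25 (mod 30) but 25 ≡ 1 (mod 6), so the conjunction on the right does not hold.

(⟸) This fails: n = 26 satisfies both congruences on the right (26 ≡ 2 mod 6 and 26 ≡ 1 mod 5) yet 26 ≡ 26 (mod 30), not 25.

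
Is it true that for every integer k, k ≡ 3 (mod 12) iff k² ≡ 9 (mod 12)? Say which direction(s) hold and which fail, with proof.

Only the forward implication holds.

(⟹) Suppose k ≡ 3 (mod 12). Write k = 12j + 3. Then (12j + 3)² = 144j² + 72j + 9 = 12(12j² + 6j) + 9, so k² ≡ 9 (mod 12).

(⟸) This fails: take k = 9. Then 9² = 81 ≡ 9 (mod 12), yet 9 ≡ 9 (mod 12), not 3.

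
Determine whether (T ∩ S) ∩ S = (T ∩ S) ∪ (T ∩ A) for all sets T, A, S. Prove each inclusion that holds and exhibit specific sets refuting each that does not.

(⊆) Let x ∈ (T ∩ S) ∩ S. Then either x ∈ T ∩ S and x ∉ A; or x ∈ T ∩ A ∩ S. In each case x ∈ (T ∩ S) ∪ (T ∩ A), so (T ∩ S) ∩ S ⊆ (T ∩ S) ∪ (T ∩ A).

(⊇) This inclusion fails. Take T = {1}, A = {1}, S = ∅; then 1 ∈ (T ∩ S) ∪ (T ∩ A) but 1 ∉ (T ∩ S) ∩ S.

Only the forward inclusion holds.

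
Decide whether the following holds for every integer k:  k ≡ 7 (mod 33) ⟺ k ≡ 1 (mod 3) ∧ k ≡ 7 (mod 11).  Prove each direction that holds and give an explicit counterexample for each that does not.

Forward direction. Suppose k ≡ 7 (mod 33); write k = 33j + 7. Since 3 ∣ 33, reducing mod 3 gives k ≡ 7 ≡ 1 (mod 3); since 11 ∣ 33, reducing mod 11 gives k ≡ 7 (mod 11).

Converse. If k ≡ 1 (mod 3) and k ≡ 7 (mod 11), then by the Chinese remainder theorem k ≡ 7 (mod 33). This is exactly k ≡ 7 (mod 33).

Equivalent; both directions hold.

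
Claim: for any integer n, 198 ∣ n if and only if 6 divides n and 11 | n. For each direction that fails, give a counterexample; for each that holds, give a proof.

Only the forward implication holds.

[⇒] If 198 ∣ n, write n = 198q. Since 198 = 33·6, n = 6·(33q), so 6 ∣ n; and since 198 = 18·11, n = 11·(18q), so 11 ∣ n.

[⇐] This fails: take n = 66. Both 6 ∣ 66 and 11 ∣ 66, yet 66 is not a multiple of 198 (since 66 = 0·198 + 66), so 198 ∤ 66.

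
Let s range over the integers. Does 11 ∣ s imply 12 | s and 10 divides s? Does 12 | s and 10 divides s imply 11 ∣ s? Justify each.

Neither implication holds.

(⟹) This fails: take s = 11. Certainly 11 ∣ 11, but 12 ∤ 11.

(⟸) This fails: take s = 60. Both 12 ∣ 60 and 10 ∣ 60, yet 60 is not a multiple of 11 (since 60 = 5·11 + 5), so 11 ∤ 60.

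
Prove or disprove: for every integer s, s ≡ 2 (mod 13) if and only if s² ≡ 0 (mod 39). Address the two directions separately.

(⇒) fails and (⇐) fails.

Forward direction. This fails: take s = 2. Then 2 ≡ 2 (mod 13), but 2² = 4 ≡ 4 (mod 39), not 0.

Converse. This fails: take s = 0. Then 0² = 0 ≡ 0 (mod 39), yet 0 ≡ 0 (mod 13), not 2.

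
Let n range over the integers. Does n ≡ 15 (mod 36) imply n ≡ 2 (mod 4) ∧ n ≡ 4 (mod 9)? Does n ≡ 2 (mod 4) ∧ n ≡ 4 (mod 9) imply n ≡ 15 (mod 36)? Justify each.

(⇒) This fails: n = 15 gives 15 ≡ 15 (mod 36) but 15 ≡ 3 (mod 4), so the conjunction on the right does not hold.

(⇐) This fails: n = 22 satisfies both congruences on the right (22 ≡ 2 mod 4 and 22 ≡ 4 mod 9) yet 22 ≡ 22 (mod 36), not 15.

Neither implication holds.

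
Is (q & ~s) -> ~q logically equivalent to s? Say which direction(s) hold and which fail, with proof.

Only the converse holds.

[⇒] This fails. Under q = F, s = F, the left side is true but the right side is false.

[⇐] Assume the antecedent. If q is true, the antecedent forces (q = T, s = T), and (q & ~s) -> ~q holds there. If q is false, (q & ~s) -> ~q reduces to true regardless of the other variables. Either way (q & ~s) -> ~q holds.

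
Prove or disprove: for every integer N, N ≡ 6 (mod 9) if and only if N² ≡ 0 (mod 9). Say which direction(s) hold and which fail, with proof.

(⇒) Suppose N ≡ 6 (mod 9). Write N = 9j + 6. Then (9j + 6)² = 81j² + 108j + 36 = 9(9j² + 12j + 4) + 0, so N² ≡ 0 (mod 9).

(⇐) This fails: take N = 0. Then 0² = 0 ≡ 0 (mod 9), yet 0 ≡ 0 (mod 9), not 6.

The forward direction holds; the converse fails.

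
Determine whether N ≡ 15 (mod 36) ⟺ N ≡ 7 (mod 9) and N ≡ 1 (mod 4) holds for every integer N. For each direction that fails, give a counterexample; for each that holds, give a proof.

(⇒) fails and (⇐) fails.

(→) This fails: N = 15 gives 15 ≡ 15 (mod 36) but 15 ≡ 6 (mod 9), so the conjunction on the right does not hold.

(←) This fails: N = 25 satisfies both congruences on the right (25 ≡ 7 mod 9 and 25 ≡ 1 mod 4) yet 25 ≡ 25 (mod 36), not 15.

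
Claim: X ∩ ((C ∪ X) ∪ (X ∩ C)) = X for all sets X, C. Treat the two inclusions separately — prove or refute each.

Both inclusions hold; the sets are equal.

(⟹) Let x ∈ X ∩ ((C ∪ X) ∪ (X ∩ C)). Then either x ∈ X and x ∉ C; or x ∈ X ∩ C. In each case x ∈ X, so X ∩ ((C ∪ X) ∪ (X ∩ C)) ⊆ X.

(⟸) Let x ∈ X. Then either x ∈ X and x ∉ C; or x ∈ X ∩ C. In each case x ∈ X ∩ ((C ∪ X) ∪ (X ∩ C)), so X ⊆ X ∩ ((C ∪ X) ∪ (X ∩ C)).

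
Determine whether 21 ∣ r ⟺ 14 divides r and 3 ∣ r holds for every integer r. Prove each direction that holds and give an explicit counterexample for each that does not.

Not equivalent: only (⇐) holds.

Forward direction. This fails: take r = 21. Certainly 21 ∣ 21, but 14 ∤ 21.

Converse. Suppose 14 ∣ r and 3 ∣ r. Any common multiple of 14 and 3 is a multiple of their lcm; here gcd(14, 3) = 1, so lcm(14, 3) = 14·3 = 42, so 42 ∣ r. Since 21 ∣ 42, it follows that 21 ∣ r.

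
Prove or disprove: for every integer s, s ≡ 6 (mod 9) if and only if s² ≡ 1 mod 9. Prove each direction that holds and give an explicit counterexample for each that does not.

(⇒) This fails: take s = 6. Then 6 ≡ 6 (mod 9), but 6² = 36 ≡ 0 (mod 9), not 1.

(⇐) This fails: take s = 1. Then 1² = 1 ≡ 1 (mod 9), yet 1 ≡ 1 (mod 9), not 6.

Both directions fail.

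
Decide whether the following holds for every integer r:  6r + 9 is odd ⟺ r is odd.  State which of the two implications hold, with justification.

(⟹) This fails: take r = 6. Then 6r + 9 = 45, which is odd, yet r = 6 is even, not odd.

(⟸) Suppose r is odd. Since 6 is even, 6r is even for every r, so 6r + 9 has the same parity as 9, which is odd. Hence 6r + 9 is odd.

Not equivalent: only (⇐) holds.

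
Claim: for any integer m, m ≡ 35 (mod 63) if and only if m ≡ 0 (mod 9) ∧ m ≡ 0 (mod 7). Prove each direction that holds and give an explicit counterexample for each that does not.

Neither implication holds.

Forward direction. This fails: m = 35 gives 35 ≡ 35 (mod 63) but 35 ≡ 8 (mod 9), so the conjunction on the right does not hold.

Converse. This fails: m = 0 satisfies both congruences on the right (0 ≡ 0 mod 9 and 0 ≡ 0 mod 7) yet 0 ≡ 0 (mod 63), not 35.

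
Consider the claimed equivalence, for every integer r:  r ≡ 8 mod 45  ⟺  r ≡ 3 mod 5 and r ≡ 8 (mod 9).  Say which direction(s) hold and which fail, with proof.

Both directions hold.

[⇐] If r ≡ 3 (mod 5) and r ≡ 8 (mod 9), then by the Chinese remainder theorem r ≡ 8 (mod 45). This is exactly r ≡ 8 (mod 45).

[⇒] Suppose r ≡ 8 (mod 45); write r = 45j + 8. Since 5 ∣ 45, reducing mod 5 gives r ≡ 8 ≡ 3 (mod 5); since 9 ∣ 45, reducing mod 9 gives r ≡ 8 (mod 9).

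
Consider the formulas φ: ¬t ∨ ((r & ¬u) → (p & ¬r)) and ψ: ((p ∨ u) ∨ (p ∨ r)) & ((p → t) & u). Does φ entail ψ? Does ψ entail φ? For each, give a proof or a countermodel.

Only the converse holds.

[⇒] This fails. Under t = F, p = F, u = F, r = F, the left side is true but the right side is false.

[⇐] Assume the antecedent. If u is true, ¬t ∨ ((r & ¬u) → (p & ¬r)) reduces to true regardless of the other variables. If u is false, the antecedent cannot hold. Either way ¬t ∨ ((r & ¬u) → (p & ¬r)) holds.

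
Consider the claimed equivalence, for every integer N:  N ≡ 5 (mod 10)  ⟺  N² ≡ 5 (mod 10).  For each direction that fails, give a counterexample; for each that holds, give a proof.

(⟸) Suppose N² ≡ 5 (mod 10). The only residue r in {0, …, 9} with r² ≡ 5 (mod 10) is r = 5, so N ≡ 5 (mod 10).

(⟹) Suppose N ≡ 5 (mod 10). Write N = 10j + 5. Then (10j + 5)² = 100j² + 100j + 25 = 10(10j² + 10j + 2) + 5, so N² ≡ 5 (mod 10).

The biconditional holds.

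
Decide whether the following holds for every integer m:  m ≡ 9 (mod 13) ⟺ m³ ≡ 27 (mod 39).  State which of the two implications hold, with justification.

Neither direction holds.

(⇒) This fails: take m = 22. Then 22 ≡ 9 (mod 13), but 22³ = 10648 ≡ 1 (mod 39), not 27.

(⇐) This fails: take m = 3. Then 3³ = 27 ≡ 27 (mod 39), yet 3 ≡ 3 (mod 13), not 9.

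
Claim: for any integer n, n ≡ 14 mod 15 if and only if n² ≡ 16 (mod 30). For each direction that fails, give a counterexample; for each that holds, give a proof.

(⟹) This fails: take n = 29. Then 29 ≡ 14 (mod 15), but 29² = 841 ≡ 1 (mod 30), not 16.

(⟸) This fails: take n = 4. Then 4² = 16 ≡ 16 (mod 30), yet 4 ≡ 4 (mod 15), not 14.

Neither direction holds.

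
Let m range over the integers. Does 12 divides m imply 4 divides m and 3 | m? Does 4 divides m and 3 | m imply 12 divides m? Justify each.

The biconditional holds.

[⇐] Suppose 4 ∣ m and 3 ∣ m. Any common multiple of 4 and 3 is a multiple of their lcm; here gcd(4, 3) = 1, so lcm(4, 3) = 4·3 = 12, so 12 ∣ m.

[⇒] If 12 ∣ m, write m = 12q. Since 12 = 3·4, m = 4·(3q), so 4 ∣ m; and since 12 = 4·3, m = 3·(4q), so 3 ∣ m.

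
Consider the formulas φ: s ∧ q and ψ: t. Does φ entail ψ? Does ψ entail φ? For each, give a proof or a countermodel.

(⇒) fails and (⇐) fails.

(→) This fails. Under q = T, s = T, t = F, the left side is true but the right side is false.

(←) This fails. Under q = F, s = F, t = T, the left side is false but the right side is true.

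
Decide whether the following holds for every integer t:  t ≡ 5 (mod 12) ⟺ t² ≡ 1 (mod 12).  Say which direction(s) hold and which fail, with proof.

The forward direction holds; the converse fails.

(⟸) This fails: take t = 1. Then 1² = 1 ≡ 1 (mod 12), yet 1 ≡ 1 (mod 12), not 5.

(⟹) Suppose t ≡ 5 (mod 12). Write t = 12j + 5. Then (12j + 5)² = 144j² + 120j + 25 = 12(12j² + 10j + 2) + 1, so t² ≡ 1 (mod 12).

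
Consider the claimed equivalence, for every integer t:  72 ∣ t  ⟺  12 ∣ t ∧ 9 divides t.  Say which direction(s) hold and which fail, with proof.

(→) If 72 ∣ t, write t = 72q. Since 72 = 6·12, t = 12·(6q), so 12 ∣ t; and since 72 = 8·9, t = 9·(8q), so 9 ∣ t.

(←) This fails: take t = 36. Both 12 ∣ 36 and 9 ∣ 36, yet 36 is not a multiple of 72 (since 36 = 0·72 + 36), so 72 ∤ 36.

Only the forward direction holds.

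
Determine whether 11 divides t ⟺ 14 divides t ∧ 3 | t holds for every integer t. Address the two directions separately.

Forward direction. This fails: take t = 11. Certainly 11 ∣ 11, but 14 ∤ 11.

Converse. This fails: take t = 42. Both 14 ∣ 42 and 3 ∣ 42, yet 42 is not a multiple of 11 (since 42 = 3·11 + 9), so 11 ∤ 42.

Both directions fail.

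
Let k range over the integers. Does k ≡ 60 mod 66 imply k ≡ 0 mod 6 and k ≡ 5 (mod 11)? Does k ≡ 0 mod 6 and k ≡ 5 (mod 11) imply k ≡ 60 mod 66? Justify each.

(⟹) Suppose k ≡ 60 (mod 66); write k = 66j + 60. Since 6 ∣ 66, reducing mod 6 gives k ≡ 60 ≡ 0 (mod 6); since 11 ∣ 66, reducing mod 11 gives k ≡ 60 ≡ 5 (mod 11).

(⟸) Conversely, if k ≡ 0 (mod 6) and k ≡ 5 (mod 11), then by the Chinese remainder theorem k ≡ 60 (mod 66). This is exactly k ≡ 60 (mod 66).

Both directions hold; the statement is true.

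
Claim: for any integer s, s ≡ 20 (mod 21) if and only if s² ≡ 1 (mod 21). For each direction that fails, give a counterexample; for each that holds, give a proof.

(⟹) Suppose s ≡ 20 (mod 21). Write s = 21j + 20. Then (21j + 20)² = 441j² + 840j + 400 = 21(21j² + 40j + 19) + 1, so s² ≡ 1 (mod 21).

(⟸) This fails: take s = 1. Then 1² = 1 ≡ 1 (mod 21), yet 1 ≡ 1 (mod 21), not 20.

Not equivalent: only (⇒) holds.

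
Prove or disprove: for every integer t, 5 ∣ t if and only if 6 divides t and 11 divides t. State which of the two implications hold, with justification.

Neither implication holds.

(⟹) This fails: take t = 5. Certainly 5 ∣ 5, but 6 ∤ 5.

(⟸) This fails: take t = 66. Both 6 ∣ 66 and 11 ∣ 66, yet 66 is not a multiple of 5 (since 66 = 13·5 + 1), so 5 ∤ 66.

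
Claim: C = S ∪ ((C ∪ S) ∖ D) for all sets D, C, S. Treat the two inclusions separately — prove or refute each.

Neither inclusion holds.

Forward inclusion. This inclusion fails. Take D = {1}, C = {1}, S = ∅; then 1 ∈ C but 1 ∉ S ∪ ((C ∪ S) ∖ D).

Reverse inclusion. This inclusion fails. Take D = ∅, C = ∅, S = {1}; then 1 ∈ S ∪ ((C ∪ S) ∖ D) but 1 ∉ C.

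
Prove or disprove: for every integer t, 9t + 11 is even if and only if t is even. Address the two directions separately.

Forward direction. This fails: t = 5 gives 9t + 11 = 56, which is even, but 5 is odd, not even.

Converse. This also fails: t = 4 is even, but 9t + 11 = 47 is odd, not even.

Both directions fail.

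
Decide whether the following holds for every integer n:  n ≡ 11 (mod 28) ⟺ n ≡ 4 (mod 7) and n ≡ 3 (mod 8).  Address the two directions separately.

(←) If n ≡ 4 (mod 7) and n ≡ 3 (mod 8), then by the Chinese remainder theorem n ≡ 11 (mod 56). Since 11 ≡ 11 (mod 28) and 28 ∣ 56, we get n ≡ 11 (mod 28).

(→) This fails: n = 39 gives 39 ≡ 11 (mod 28) but 39 ≡ 7 (mod 8), so the conjunction on the right does not hold.

Only the converse holds.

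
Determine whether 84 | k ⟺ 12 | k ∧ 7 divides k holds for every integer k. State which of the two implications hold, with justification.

Forward direction. If 84 ∣ k, write k = 84q. Since 84 = 7·12, k = 12·(7q), so 12 ∣ k; and since 84 = 12·7, k = 7·(12q), so 7 ∣ k.

Converse. Suppose 12 ∣ k and 7 ∣ k. Any common multiple of 12 and 7 is a multiple of their lcm; here gcd(12, 7) = 1, so lcm(12, 7) = 12·7 = 84, so 84 ∣ k.

Both directions hold; the statement is true.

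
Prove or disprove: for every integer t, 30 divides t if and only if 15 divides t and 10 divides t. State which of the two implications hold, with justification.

Equivalent; both directions hold.

[⇒] If 30 ∣ t, write t = 30q. Since 30 = 2·15, t = 15·(2q), so 15 ∣ t; and since 30 = 3·10, t = 10·(3q), so 10 ∣ t.

[⇐] Suppose 15 ∣ t and 10 ∣ t. Any common multiple of 15 and 10 is a multiple of their lcm; here lcm(15, 10) = 15·10/gcd(15, 10) = 150/5 = 30, so 30 ∣ t.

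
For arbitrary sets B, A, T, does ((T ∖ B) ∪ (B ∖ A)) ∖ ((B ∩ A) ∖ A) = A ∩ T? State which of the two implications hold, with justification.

Forward inclusion. This inclusion fails. Take B = {1}, A = ∅, T = ∅; then 1 ∈ ((T ∖ B) ∪ (B ∖ A)) ∖ ((B ∩ A) ∖ A) but 1 ∉ A ∩ T.

Reverse inclusion. This inclusion fails. Take B = {1}, A = {1}, T = {1}; then 1 ∈ A ∩ T but 1 ∉ ((T ∖ B) ∪ (B ∖ A)) ∖ ((B ∩ A) ∖ A).

Neither inclusion holds.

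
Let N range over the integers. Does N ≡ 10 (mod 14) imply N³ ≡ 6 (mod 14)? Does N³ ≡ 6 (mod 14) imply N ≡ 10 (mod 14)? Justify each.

[⇒] Suppose N ≡ 10 (mod 14). Write N = 14j + 10. Then (14j + 10)³ = 2744j³ + 5880j² + 4200j + 1000 = 14(196j³ + 420j² + 300j + 71) + 6, so N³ ≡ 6 (mod 14).

[⇐] This fails: take N = 6. Then 6³ = 216 ≡ 6 (mod 14), yet 6 ≡ 6 (mod 14), not 10.

Not equivalent: only (⇒) holds.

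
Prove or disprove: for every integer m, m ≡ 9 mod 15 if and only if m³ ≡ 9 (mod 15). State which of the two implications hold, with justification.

The biconditional holds.

[⇒] Suppose m ≡ 9 mod 15. Write m = 15j + 9. Then (15j + 9)³ = 3375j³ + 6075j² + 3645j + 729 = 15(225j³ + 405j² + 243j + 48) + 9, so m³ ≡ 9 (mod 15).

[⇐] Conversely, suppose m³ ≡ 9 (mod 15). The only residue r in {0, …, 14} with r³ ≡ 9 (mod 15) is r = 9, so m ≡ 9 (mod 15).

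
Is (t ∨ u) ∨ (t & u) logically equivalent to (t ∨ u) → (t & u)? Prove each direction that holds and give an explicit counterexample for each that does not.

(⇒) fails and (⇐) fails.

(⟹) This fails. Under t = T, u = F, the left side is true but the right side is false.

(⟸) This fails. Under t = F, u = F, the left side is false but the right side is true.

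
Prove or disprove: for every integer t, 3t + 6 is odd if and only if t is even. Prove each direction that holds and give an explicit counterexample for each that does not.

Neither implication holds.

[⇒] This fails: t = 7 gives 3t + 6 = 27, which is odd, but 7 is odd, not even.

[⇐] This also fails: t = 0 is even, but 3t + 6 = 6 is even, not odd.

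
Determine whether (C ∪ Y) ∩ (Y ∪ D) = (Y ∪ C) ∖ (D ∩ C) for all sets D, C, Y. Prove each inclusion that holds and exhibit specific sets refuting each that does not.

(⊆) fails and (⊇) fails.

(⟹) This inclusion fails. Take D = {1}, C = {1}, Y = ∅; then 1 ∈ (C ∪ Y) ∩ (Y ∪ D) but 1 ∉ (Y ∪ C) ∖ (D ∩ C).

(⟸) This inclusion fails. Take D = ∅, C = {1}, Y = ∅; then 1 ∈ (Y ∪ C) ∖ (D ∩ C) but 1 ∉ (C ∪ Y) ∩ (Y ∪ D).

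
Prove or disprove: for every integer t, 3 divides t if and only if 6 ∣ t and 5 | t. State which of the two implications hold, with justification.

Only the converse holds.

Forward direction. This fails: take t = 3. Certainly 3 ∣ 3, but 6 ∤ 3.

Converse. Suppose 6 ∣ t and 5 ∣ t. Any common multiple of 6 and 5 is a multiple of their lcm; here gcd(6, 5) = 1, so lcm(6, 5) = 6·5 = 30, so 30 ∣ t. Since 3 ∣ 30, it follows that 3 ∣ t.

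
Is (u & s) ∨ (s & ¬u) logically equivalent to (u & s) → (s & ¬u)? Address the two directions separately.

(⇒) fails and (⇐) fails.

(⇒) This fails. Under s = T, u = T, the left side is true but the right side is false.

(⇐) This fails. Under s = F, u = F, the left side is false but the right side is true.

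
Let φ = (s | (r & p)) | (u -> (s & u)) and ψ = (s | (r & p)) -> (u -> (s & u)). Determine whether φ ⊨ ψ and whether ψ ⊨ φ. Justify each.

(→) This fails. Under r = T, p = T, u = T, s = F, the left side is true but the right side is false.

(←) This fails. Under r = F, p = F, u = T, s = F, the left side is false but the right side is true.

Neither implication holds.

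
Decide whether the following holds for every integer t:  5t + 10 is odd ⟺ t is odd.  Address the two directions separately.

The biconditional holds.

(⇒) Suppose 5t + 10 is odd. Since 5 is odd, 5t and t have the same parity, so 5t + 10 ≡ t + 10 (mod 2). As 10 is even, 5t + 10 is odd exactly when t is odd. Thus t is odd.

(⇐) Conversely, suppose t is odd; write t = 2j + 1. Then 5t + 10 = 5·(2j + 1) + 10 = 2·5j + 15, which is odd.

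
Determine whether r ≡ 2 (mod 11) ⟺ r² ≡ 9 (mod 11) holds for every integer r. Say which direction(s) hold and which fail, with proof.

[⇒] This fails: take r = 2. Then 2 ≡ 2 (mod 11), but 2² = 4 ≡ 4 (mod 11), not 9.

[⇐] This fails: take r = 3. Then 3² = 9 ≡ 9 (mod 11), yet 3 ≡ 3 (mod 11), not 2.

Both directions fail.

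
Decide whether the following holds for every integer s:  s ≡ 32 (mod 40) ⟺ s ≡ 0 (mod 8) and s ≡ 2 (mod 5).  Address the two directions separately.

The biconditional holds.

(⇒) Suppose s ≡ 32 (mod 40); write s = 40j + 32. Since 8 ∣ 40, reducing mod 8 gives s ≡ 32 ≡ 0 (mod 8); since 5 ∣ 40, reducing mod 5 gives s ≡ 32 ≡ 2 (mod 5).

(⇐) Conversely, if s ≡ 0 (mod 8) and s ≡ 2 (mod 5), then by the Chinese remainder theorem s ≡ 32 (mod 40). This is exactly s ≡ 32 (mod 40).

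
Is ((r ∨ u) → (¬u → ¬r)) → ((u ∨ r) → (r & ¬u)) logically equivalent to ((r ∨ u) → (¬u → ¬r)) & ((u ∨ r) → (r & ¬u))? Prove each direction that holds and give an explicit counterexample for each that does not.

The forward direction fails; the converse holds.

[⇐] Assume the antecedent. If u is true, the antecedent cannot hold. If u is false, the consequent reduces to true regardless of the other variables. Either way the consequent holds.

[⇒] This fails. Under u = F, r = T, the left side is true but the right side is false.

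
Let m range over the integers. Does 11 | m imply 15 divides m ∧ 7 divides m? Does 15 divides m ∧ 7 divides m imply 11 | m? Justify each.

(→) This fails: take m = 11. Certainly 11 ∣ 11, but 15 ∤ 11.

(←) This fails: take m = 105. Both 15 ∣ 105 and 7 ∣ 105, yet 105 is not a multiple of 11 (since 105 = 9·11 + 6), so 11 ∤ 105.

Neither direction holds.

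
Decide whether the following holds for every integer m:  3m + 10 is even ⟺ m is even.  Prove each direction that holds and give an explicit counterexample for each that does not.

Both directions hold.

[⇒] Suppose 3m + 10 is even. Since 3 is odd, 3m and m have the same parity, so 3m + 10 ≡ m + 10 (mod 2). As 10 is even, 3m + 10 is even exactly when m is even. Thus m is even.

[⇐] Conversely, suppose m is even; write m = 2j. Then 3m + 10 = 3·(2j) + 10 = 2·3j + 10, which is even.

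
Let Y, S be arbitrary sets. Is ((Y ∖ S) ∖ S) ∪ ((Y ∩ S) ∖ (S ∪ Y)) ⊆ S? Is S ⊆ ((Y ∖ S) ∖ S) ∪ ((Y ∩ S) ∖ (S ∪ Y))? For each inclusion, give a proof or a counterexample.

Forward inclusion. This inclusion fails. Take Y = {1}, S = ∅; then 1 ∈ ((Y ∖ S) ∖ S) ∪ ((Y ∩ S) ∖ (S ∪ Y)) but 1 ∉ S.

Reverse inclusion. This inclusion fails. Take Y = ∅, S = {1}; then 1 ∈ S but 1 ∉ ((Y ∖ S) ∖ S) ∪ ((Y ∩ S) ∖ (S ∪ Y)).

Both inclusions fail.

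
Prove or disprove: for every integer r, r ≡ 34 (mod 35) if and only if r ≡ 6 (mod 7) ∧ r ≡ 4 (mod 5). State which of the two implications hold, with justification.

Both implications hold.

[⇒] Suppose r ≡ 34 (mod 35); write r = 35j + 34. Since 7 ∣ 35, reducing mod 7 gives r ≡ 34 ≡ 6 (mod 7); since 5 ∣ 35, reducing mod 5 gives r ≡ 34 ≡ 4 (mod 5).

[⇐] Conversely, if r ≡ 6 (mod 7) and r ≡ 4 (mod 5), then by the Chinese remainder theorem r ≡ 34 (mod 35). This is exactly r ≡ 34 (mod 35).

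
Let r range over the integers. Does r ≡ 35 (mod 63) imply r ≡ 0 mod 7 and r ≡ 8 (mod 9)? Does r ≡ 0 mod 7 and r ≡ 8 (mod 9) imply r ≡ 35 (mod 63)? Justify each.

(⟹) Suppose r ≡ 35 (mod 63); write r = 63j + 35. Since 7 ∣ 63, reducing mod 7 gives r ≡ 35 ≡ 0 (mod 7); since 9 ∣ 63, reducing mod 9 gives r ≡ 35 ≡ 8 (mod 9).

(⟸) Conversely, if r ≡ 0 (mod 7) and r ≡ 8 (mod 9), then by the Chinese remainder theorem r ≡ 35 (mod 63). This is exactly r ≡ 35 (mod 63).

Both directions hold; the statement is true.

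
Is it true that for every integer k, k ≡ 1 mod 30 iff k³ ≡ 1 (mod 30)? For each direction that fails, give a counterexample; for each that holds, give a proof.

(⇒) Suppose k ≡ 1 mod 30. Write k = 30j + 1. Then (30j + 1)³ = 27000j³ + 2700j² + 90j + 1 = 30(900j³ + 90j² + 3j) + 1, so k³ ≡ 1 (mod 30).

(⇐) Conversely, suppose k³ ≡ 1 (mod 30). The only residue r in {0, …, 29} with r³ ≡ 1 (mod 30) is r = 1, so k ≡ 1 (mod 30).

Both implications hold.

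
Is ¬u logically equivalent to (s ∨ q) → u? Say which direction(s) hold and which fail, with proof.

[⇒] This fails. Under q = T, u = F, s = F, the left side is true but the right side is false.

[⇐] This fails. Under q = F, u = T, s = F, the left side is false but the right side is true.

(⇒) fails and (⇐) fails.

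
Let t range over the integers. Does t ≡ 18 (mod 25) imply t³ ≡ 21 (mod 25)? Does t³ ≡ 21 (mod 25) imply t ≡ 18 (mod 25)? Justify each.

Neither implication holds.

(⟹) This fails: take t = 18. Then 18 ≡ 18 (mod 25), but 18³ = 5832 ≡ 7 (mod 25), not 21.

(⟸) This fails: take t = 16. Then 16³ = 4096 ≡ 21 (mod 25), yet 16 ≡ 16 (mod 25), not 18.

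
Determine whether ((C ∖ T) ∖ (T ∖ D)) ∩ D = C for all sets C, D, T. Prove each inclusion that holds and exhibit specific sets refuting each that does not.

(⟹) Let x ∈ ((C ∖ T) ∖ (T ∖ D)) ∩ D. Then x ∈ C ∩ D and x ∉ T, from which x ∈ C.

(⟸) This inclusion fails. Take C = {1}, D = ∅, T = ∅; then 1 ∈ C but 1 ∉ ((C ∖ T) ∖ (T ∖ D)) ∩ D.

The sets are not equal: only the forward inclusion holds.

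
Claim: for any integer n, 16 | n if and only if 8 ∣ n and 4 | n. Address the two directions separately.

The forward direction holds; the converse fails.

Converse. This fails: take n = 8. Both 8 ∣ 8 and 4 ∣ 8, yet 8 is not a multiple of 16 (since 8 = 0·16 + 8), so 16 ∤ 8.

Forward direction. If 16 ∣ n, write n = 16q. Since 16 = 2·8, n = 8·(2q), so 8 ∣ n; and since 16 = 4·4, n = 4·(4q), so 4 ∣ n.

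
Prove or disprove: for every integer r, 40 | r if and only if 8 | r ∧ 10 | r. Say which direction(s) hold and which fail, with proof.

Both implications hold.

Forward direction. If 40 ∣ r, write r = 40q. Since 40 = 5·8, r = 8·(5q), so 8 ∣ r; and since 40 = 4·10, r = 10·(4q), so 10 ∣ r.

Converse. Suppose 8 ∣ r and 10 ∣ r. Any common multiple of 8 and 10 is a multiple of their lcm; here lcm(8, 10) = 8·10/gcd(8, 10) = 80/2 = 40, so 40 ∣ r.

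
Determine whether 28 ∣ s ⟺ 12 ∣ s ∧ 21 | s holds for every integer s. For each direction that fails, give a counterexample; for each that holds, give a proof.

Not equivalent: only (⇐) holds.

(→) This fails: take s = 28. Certainly 28 ∣ 28, but 12 ∤ 28.

(←) Suppose 12 ∣ s and 21 ∣ s. Any common multiple of 12 and 21 is a multiple of their lcm; here lcm(12, 21) = 12·21/gcd(12, 21) = 252/3 = 84, so 84 ∣ s. Since 28 ∣ 84, it follows that 28 ∣ s.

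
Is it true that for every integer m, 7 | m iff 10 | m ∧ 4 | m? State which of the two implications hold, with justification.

(→) This fails: take m = 7. Certainly 7 ∣ 7, but 10 ∤ 7.

(←) This fails: take m = 20. Both 10 ∣ 20 and 4 ∣ 20, yet 20 is not a multiple of 7 (since 20 = 2·7 + 6), so 7 ∤ 20.

(⇒) fails and (⇐) fails.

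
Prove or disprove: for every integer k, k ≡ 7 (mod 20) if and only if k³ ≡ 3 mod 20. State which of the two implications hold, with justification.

(←) Suppose k³ ≡ 3 (mod 20). The only residue r in {0, …, 19} with r³ ≡ 3 (mod 20) is r = 7, so k ≡ 7 (mod 20).

(→) Suppose k ≡ 7 (mod 20). Write k = 20j + 7. Then (20j + 7)³ = 8000j³ + 8400j² + 2940j + 343 = 20(400j³ + 420j² + 147j + 17) + 3, so k³ ≡ 3 (mod 20).

Equivalent; both directions hold.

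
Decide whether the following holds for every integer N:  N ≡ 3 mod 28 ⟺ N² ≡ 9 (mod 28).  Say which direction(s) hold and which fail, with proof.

Only the forward implication holds.

[⇒] Suppose N ≡ 3 mod 28. Write N = 28j + 3. Then (28j + 3)² = 784j² + 168j + 9 = 28(28j² + 6j) + 9, so N² ≡ 9 (mod 28).

[⇐] This fails: take N = 11. Then 11² = 121 ≡ 9 (mod 28), yet 11 ≡ 11 (mod 28), not 3.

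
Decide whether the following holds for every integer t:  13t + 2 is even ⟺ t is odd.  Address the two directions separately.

Neither direction holds.

(⟹) This fails: t = 4 gives 13t + 2 = 54, which is even, but 4 is even, not odd.

(⟸) This also fails: t = 1 is odd, but 13t + 2 = 15 is odd, not even.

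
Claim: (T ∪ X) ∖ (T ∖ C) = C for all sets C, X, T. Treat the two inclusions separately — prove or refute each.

(⊆) fails and (⊇) fails.

(⊆) This inclusion fails. Take C = ∅, X = {1}, T = ∅; then 1 ∈ (T ∪ X) ∖ (T ∖ C) but 1 ∉ C.

(⊇) This inclusion fails. Take C = {1}, X = ∅, T = ∅; then 1 ∈ C but 1 ∉ (T ∪ X) ∖ (T ∖ C).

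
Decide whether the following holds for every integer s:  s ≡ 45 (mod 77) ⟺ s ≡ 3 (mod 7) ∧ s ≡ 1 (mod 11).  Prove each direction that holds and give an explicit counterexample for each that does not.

(⟹) Suppose s ≡ 45 (mod 77); write s = 77j + 45. Since 7 ∣ 77, reducing mod 7 gives s ≡ 45 ≡ 3 (mod 7); since 11 ∣ 77, reducing mod 11 gives s ≡ 45 ≡ 1 (mod 11).

(⟸) Conversely, if s ≡ 3 (mod 7) and s ≡ 1 (mod 11), then by the Chinese remainder theorem s ≡ 45 (mod 77). This is exactly s ≡ 45 (mod 77).

Both directions hold.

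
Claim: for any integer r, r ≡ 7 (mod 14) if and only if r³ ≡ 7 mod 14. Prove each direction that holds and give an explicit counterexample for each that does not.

Both implications hold.

[⇒] Suppose r ≡ 7 (mod 14). Write r = 14j + 7. Then (14j + 7)³ = 2744j³ + 4116j² + 2058j + 343 = 14(196j³ + 294j² + 147j + 24) + 7, so r³ ≡ 7 (mod 14).

[⇐] Conversely, suppose r³ ≡ 7 (mod 14). The only residue r in {0, …, 13} with r³ ≡ 7 (mod 14) is r = 7, so r ≡ 7 (mod 14).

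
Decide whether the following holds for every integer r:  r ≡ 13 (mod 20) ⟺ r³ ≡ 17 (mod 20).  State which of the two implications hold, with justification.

[⇒] Suppose r ≡ 13 (mod 20). Write r = 20j + 13. Then (20j + 13)³ = 8000j³ + 15600j² + 10140j + 2197 = 20(400j³ + 780j² + 507j + 109) + 17, so r³ ≡ 17 (mod 20).

[⇐] Conversely, suppose r³ ≡ 17 (mod 20). The only residue r in {0, …, 19} with r³ ≡ 17 (mod 20) is r = 13, so r ≡ 13 (mod 20).

Both implications hold.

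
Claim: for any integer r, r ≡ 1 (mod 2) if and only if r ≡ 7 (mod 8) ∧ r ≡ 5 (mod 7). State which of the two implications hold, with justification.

Not equivalent: only (⇐) holds.

(⇐) If r ≡ 7 (mod 8) and r ≡ 5 (mod 7), then by the Chinese remainder theorem r ≡ 47 (mod 56). Since 47 ≡ 1 (mod 2) and 2 ∣ 56, we get r ≡ 1 (mod 2).

(⇒) This fails: r = 1 gives 1 ≡ 1 (mod 2) but 1 ≡ 1 (mod 8), so the conjunction on the right does not hold.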